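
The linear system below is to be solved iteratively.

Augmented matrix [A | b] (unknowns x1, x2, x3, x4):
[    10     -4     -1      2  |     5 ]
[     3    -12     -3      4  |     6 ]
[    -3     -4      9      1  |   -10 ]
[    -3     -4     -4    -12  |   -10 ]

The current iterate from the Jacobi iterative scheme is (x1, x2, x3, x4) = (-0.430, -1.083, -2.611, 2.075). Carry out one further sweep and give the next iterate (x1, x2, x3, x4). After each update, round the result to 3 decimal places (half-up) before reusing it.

(-0.609, 0.737, -1.966, 2.172)

One sweep:
  x1 = (5 - (-4)·-1.083 - (-1)·-2.611 - (2)·2.075) / (10) = -0.609
  x2 = (6 - (3)·-0.430 - (-3)·-2.611 - (4)·2.075) / (-12) = 0.737
  x3 = (-10 - (-3)·-0.430 - (-4)·-1.083 - (1)·2.075) / (9) = -1.966
  x4 = (-10 - (-3)·-0.430 - (-4)·-1.083 - (-4)·-2.611) / (-12) = 2.172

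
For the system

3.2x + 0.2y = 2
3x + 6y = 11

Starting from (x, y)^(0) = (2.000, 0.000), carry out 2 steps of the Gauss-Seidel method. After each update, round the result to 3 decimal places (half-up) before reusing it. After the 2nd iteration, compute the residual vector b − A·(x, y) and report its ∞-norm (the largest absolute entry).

0.010

Iteration 1:
  x = (2 - (0.2)·0.000) / (3.2) = 0.625
  y = (11 - (3)·0.625) / (6) = 1.521
Iteration 2:
  x = (2 - (0.2)·1.521) / (3.2) = 0.530
  y = (11 - (3)·0.530) / (6) = 1.568
Residual b − A·x = (-0.010, 0.002); ∞-norm = 0.010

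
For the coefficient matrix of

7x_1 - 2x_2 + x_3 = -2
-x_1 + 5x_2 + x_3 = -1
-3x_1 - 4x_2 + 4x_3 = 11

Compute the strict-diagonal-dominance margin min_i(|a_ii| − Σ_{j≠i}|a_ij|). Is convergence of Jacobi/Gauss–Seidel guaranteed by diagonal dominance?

row 1: |7| − (2+1) = 4
row 2: |5| − (1+1) = 3
row 3: |4| − (3+4) = -3
minimum over rows = -3 → not strictly diagonally dominant

-3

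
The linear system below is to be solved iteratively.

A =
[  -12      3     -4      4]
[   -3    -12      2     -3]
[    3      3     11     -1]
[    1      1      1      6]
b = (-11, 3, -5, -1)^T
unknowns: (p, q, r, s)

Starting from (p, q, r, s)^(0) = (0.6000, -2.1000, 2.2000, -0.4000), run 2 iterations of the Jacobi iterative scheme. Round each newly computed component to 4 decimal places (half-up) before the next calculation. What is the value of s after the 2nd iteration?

-0.0850

Iteration 1:
  p = (-11 - (3)·-2.1000 - (-4)·2.2000 - (4)·-0.4000) / (-12) = -0.4750
  q = (3 - (-3)·0.6000 - (2)·2.2000 - (-3)·-0.4000) / (-12) = 0.0667
  r = (-5 - (3)·0.6000 - (3)·-2.1000 - (-1)·-0.4000) / (11) = -0.0818
  s = (-1 - (1)·0.6000 - (1)·-2.1000 - (1)·2.2000) / (6) = -0.2833
Iteration 2:
  p = (-11 - (3)·0.0667 - (-4)·-0.0818 - (4)·-0.2833) / (-12) = 0.8662
  q = (3 - (-3)·-0.4750 - (2)·-0.0818 - (-3)·-0.2833) / (-12) = -0.0741
  r = (-5 - (3)·-0.4750 - (3)·0.0667 - (-1)·-0.2833) / (11) = -0.3689
  s = (-1 - (1)·-0.4750 - (1)·0.0667 - (1)·-0.0818) / (6) = -0.0850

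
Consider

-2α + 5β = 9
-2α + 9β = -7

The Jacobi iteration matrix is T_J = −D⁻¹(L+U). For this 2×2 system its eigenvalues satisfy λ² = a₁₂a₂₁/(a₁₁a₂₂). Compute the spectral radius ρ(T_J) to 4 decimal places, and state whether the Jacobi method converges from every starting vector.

a₁₂a₂₁/(a₁₁a₂₂) = (5)·(-2) / ((-2)·(9)) = 0.555556
ρ = √|0.555556| = √0.555556 = 0.7454
ρ < 1, so Jacobi converges

0.7454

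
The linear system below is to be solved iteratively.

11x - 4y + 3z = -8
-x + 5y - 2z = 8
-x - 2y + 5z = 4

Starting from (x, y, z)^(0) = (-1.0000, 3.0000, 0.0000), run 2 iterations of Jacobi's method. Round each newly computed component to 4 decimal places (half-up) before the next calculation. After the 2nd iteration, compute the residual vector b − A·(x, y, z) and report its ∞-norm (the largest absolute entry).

Iteration 1:
  x = (-8 - (-4)·3.0000 - (3)·0.0000) / (11) = 0.3636
  y = (8 - (-1)·-1.0000 - (-2)·0.0000) / (5) = 1.4000
  z = (4 - (-1)·-1.0000 - (-2)·3.0000) / (5) = 1.8000
Iteration 2:
  x = (-8 - (-4)·1.4000 - (3)·1.8000) / (11) = -0.7091
  y = (8 - (-1)·0.3636 - (-2)·1.8000) / (5) = 2.3927
  z = (4 - (-1)·0.3636 - (-2)·1.4000) / (5) = 1.4327
Residual b − A·x = (5.0728, -1.8072, 0.9128); ∞-norm = 5.0728

5.0728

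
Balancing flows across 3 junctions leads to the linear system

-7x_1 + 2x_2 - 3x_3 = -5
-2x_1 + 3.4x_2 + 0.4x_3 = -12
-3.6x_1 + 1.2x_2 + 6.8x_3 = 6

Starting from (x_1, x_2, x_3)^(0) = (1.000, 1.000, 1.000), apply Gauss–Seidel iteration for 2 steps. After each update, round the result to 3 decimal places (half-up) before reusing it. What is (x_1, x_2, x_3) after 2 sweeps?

Iteration 1:
  x_1 = (-5 - (2)·1.000 - (-3)·1.000) / (-7) = 0.571
  x_2 = (-12 - (-2)·0.571 - (0.4)·1.000) / (3.4) = -3.311
  x_3 = (6 - (-3.6)·0.571 - (1.2)·-3.311) / (6.8) = 1.769
Iteration 2:
  x_1 = (-5 - (2)·-3.311 - (-3)·1.769) / (-7) = -0.990
  x_2 = (-12 - (-2)·-0.990 - (0.4)·1.769) / (3.4) = -4.320
  x_3 = (6 - (-3.6)·-0.990 - (1.2)·-4.320) / (6.8) = 1.121

(-0.990, -4.320, 1.121)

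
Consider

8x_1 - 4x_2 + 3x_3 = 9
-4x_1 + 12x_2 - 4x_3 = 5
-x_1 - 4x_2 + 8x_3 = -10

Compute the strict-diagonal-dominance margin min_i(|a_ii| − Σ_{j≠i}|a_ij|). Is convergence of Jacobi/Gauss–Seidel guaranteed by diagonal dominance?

1

row 1: |8| − (4+3) = 1
row 2: |12| − (4+4) = 4
row 3: |8| − (1+4) = 3
minimum over rows = 1 → strictly diagonally dominant (convergence guaranteed)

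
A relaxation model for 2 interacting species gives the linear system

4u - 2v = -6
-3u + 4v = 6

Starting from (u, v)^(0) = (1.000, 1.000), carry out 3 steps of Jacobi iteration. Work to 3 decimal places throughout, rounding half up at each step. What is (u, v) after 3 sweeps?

(-1.125, 1.219)

Iteration 1:
  u = (-6 - (-2)·1.000) / (4) = -1.000
  v = (6 - (-3)·1.000) / (4) = 2.250
Iteration 2:
  u = (-6 - (-2)·2.250) / (4) = -0.375
  v = (6 - (-3)·-1.000) / (4) = 0.750
Iteration 3:
  u = (-6 - (-2)·0.750) / (4) = -1.125
  v = (6 - (-3)·-0.375) / (4) = 1.219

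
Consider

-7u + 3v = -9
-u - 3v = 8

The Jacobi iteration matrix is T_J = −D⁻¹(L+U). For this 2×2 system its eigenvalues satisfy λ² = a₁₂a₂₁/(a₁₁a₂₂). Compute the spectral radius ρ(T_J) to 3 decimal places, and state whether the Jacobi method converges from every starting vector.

0.378

a₁₂a₂₁/(a₁₁a₂₂) = (3)·(-1) / ((-7)·(-3)) = -0.142857
ρ = √|-0.142857| = √0.142857 = 0.378
ρ < 1, so Jacobi converges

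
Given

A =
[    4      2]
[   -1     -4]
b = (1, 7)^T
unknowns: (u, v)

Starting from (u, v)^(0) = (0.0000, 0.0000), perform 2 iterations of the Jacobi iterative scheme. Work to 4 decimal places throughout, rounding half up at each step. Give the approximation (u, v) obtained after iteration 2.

(1.1250, -1.8125)

Iteration 1:
  u = (1 - (2)·0.0000) / (4) = 0.2500
  v = (7 - (-1)·0.0000) / (-4) = -1.7500
Iteration 2:
  u = (1 - (2)·-1.7500) / (4) = 1.1250
  v = (7 - (-1)·0.2500) / (-4) = -1.8125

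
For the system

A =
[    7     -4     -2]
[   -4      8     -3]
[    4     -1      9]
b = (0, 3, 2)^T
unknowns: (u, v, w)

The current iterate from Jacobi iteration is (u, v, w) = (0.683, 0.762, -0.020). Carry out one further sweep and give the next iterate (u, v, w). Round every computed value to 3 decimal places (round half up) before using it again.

One sweep:
  u = (0 - (-4)·0.762 - (-2)·-0.020) / (7) = 0.430
  v = (3 - (-4)·0.683 - (-3)·-0.020) / (8) = 0.709
  w = (2 - (4)·0.683 - (-1)·0.762) / (9) = 0.003

(0.430, 0.709, 0.003)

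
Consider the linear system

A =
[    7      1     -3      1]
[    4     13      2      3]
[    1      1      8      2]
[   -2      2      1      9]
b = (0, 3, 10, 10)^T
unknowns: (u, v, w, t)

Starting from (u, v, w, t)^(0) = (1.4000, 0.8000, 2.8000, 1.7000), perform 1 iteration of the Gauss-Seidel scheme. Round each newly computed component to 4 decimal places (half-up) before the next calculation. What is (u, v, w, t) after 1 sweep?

(0.8429, -0.8517, 0.8261, 1.3959)

Iteration 1:
  u = (0 - (1)·0.8000 - (-3)·2.8000 - (1)·1.7000) / (7) = 0.8429
  v = (3 - (4)·0.8429 - (2)·2.8000 - (3)·1.7000) / (13) = -0.8517
  w = (10 - (1)·0.8429 - (1)·-0.8517 - (2)·1.7000) / (8) = 0.8261
  t = (10 - (-2)·0.8429 - (2)·-0.8517 - (1)·0.8261) / (9) = 1.3959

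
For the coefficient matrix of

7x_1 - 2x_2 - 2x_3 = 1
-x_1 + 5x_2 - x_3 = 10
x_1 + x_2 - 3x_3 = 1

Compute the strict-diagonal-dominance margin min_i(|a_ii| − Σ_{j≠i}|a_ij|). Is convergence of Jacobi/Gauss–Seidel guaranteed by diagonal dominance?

row 1: |7| − (2+2) = 3
row 2: |5| − (1+1) = 3
row 3: |-3| − (1+1) = 1
minimum over rows = 1 → strictly diagonally dominant (convergence guaranteed)

1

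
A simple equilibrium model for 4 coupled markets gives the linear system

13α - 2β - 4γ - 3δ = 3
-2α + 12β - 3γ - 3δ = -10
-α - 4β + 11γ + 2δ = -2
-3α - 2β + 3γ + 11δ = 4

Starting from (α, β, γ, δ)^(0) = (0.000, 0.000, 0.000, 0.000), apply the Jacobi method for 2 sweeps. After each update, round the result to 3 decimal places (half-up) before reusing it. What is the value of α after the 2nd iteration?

Iteration 1:
  α = (3 - (-2)·0.000 - (-4)·0.000 - (-3)·0.000) / (13) = 0.231
  β = (-10 - (-2)·0.000 - (-3)·0.000 - (-3)·0.000) / (12) = -0.833
  γ = (-2 - (-1)·0.000 - (-4)·0.000 - (2)·0.000) / (11) = -0.182
  δ = (4 - (-3)·0.000 - (-2)·0.000 - (3)·0.000) / (11) = 0.364
Iteration 2:
  α = (3 - (-2)·-0.833 - (-4)·-0.182 - (-3)·0.364) / (13) = 0.131
  β = (-10 - (-2)·0.231 - (-3)·-0.182 - (-3)·0.364) / (12) = -0.749
  γ = (-2 - (-1)·0.231 - (-4)·-0.833 - (2)·0.364) / (11) = -0.530
  δ = (4 - (-3)·0.231 - (-2)·-0.833 - (3)·-0.182) / (11) = 0.325

0.131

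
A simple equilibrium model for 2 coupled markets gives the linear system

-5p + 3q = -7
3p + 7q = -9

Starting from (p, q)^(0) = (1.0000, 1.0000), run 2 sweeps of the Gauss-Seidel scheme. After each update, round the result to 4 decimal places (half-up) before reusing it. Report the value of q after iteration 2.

Iteration 1:
  p = (-7 - (3)·1.0000) / (-5) = 2.0000
  q = (-9 - (3)·2.0000) / (7) = -2.1429
Iteration 2:
  p = (-7 - (3)·-2.1429) / (-5) = 0.1143
  q = (-9 - (3)·0.1143) / (7) = -1.3347

-1.3347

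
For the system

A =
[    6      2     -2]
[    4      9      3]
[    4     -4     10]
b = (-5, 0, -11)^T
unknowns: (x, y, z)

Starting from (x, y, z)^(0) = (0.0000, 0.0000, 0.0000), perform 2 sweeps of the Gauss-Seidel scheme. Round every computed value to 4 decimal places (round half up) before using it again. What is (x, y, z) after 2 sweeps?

Iteration 1:
  x = (-5 - (2)·0.0000 - (-2)·0.0000) / (6) = -0.8333
  y = (0 - (4)·-0.8333 - (3)·0.0000) / (9) = 0.3704
  z = (-11 - (4)·-0.8333 - (-4)·0.3704) / (10) = -0.6185
Iteration 2:
  x = (-5 - (2)·0.3704 - (-2)·-0.6185) / (6) = -1.1630
  y = (0 - (4)·-1.1630 - (3)·-0.6185) / (9) = 0.7231
  z = (-11 - (4)·-1.1630 - (-4)·0.7231) / (10) = -0.3456

(-1.1630, 0.7231, -0.3456)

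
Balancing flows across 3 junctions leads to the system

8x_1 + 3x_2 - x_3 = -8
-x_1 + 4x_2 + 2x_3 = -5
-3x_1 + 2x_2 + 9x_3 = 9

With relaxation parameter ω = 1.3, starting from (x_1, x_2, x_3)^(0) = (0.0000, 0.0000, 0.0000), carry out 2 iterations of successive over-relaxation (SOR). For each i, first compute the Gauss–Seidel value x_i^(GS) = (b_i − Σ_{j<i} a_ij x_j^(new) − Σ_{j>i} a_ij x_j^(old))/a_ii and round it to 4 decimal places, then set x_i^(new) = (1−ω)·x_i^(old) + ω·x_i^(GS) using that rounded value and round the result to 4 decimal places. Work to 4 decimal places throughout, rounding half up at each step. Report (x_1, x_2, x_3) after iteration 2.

(0.3039, -1.7753, 1.5461)

Iteration 1:
  x_1: GS value = (-8 - (3)·0.0000 - (-1)·0.0000) / (8) = -1.0000;  x_1 ← (1−ω)·0.0000 + ω·-1.0000 = -1.3000
  x_2: GS value = (-5 - (-1)·-1.3000 - (2)·0.0000) / (4) = -1.5750;  x_2 ← (1−ω)·0.0000 + ω·-1.5750 = -2.0475
  x_3: GS value = (9 - (-3)·-1.3000 - (2)·-2.0475) / (9) = 1.0217;  x_3 ← (1−ω)·0.0000 + ω·1.0217 = 1.3282
Iteration 2:
  x_1: GS value = (-8 - (3)·-2.0475 - (-1)·1.3282) / (8) = -0.0662;  x_1 ← (1−ω)·-1.3000 + ω·-0.0662 = 0.3039
  x_2: GS value = (-5 - (-1)·0.3039 - (2)·1.3282) / (4) = -1.8381;  x_2 ← (1−ω)·-2.0475 + ω·-1.8381 = -1.7753
  x_3: GS value = (9 - (-3)·0.3039 - (2)·-1.7753) / (9) = 1.4958;  x_3 ← (1−ω)·1.3282 + ω·1.4958 = 1.5461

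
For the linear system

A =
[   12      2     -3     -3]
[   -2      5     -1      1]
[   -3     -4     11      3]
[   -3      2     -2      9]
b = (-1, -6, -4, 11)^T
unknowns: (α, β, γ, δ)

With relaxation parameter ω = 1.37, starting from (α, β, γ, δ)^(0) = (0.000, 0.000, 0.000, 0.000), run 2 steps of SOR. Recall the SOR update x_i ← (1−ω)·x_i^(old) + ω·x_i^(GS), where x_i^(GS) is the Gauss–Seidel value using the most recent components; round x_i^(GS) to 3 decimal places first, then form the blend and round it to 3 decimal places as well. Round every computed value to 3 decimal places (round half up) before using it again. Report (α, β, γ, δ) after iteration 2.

Iteration 1:
  α: GS value = (-1 - (2)·0.000 - (-3)·0.000 - (-3)·0.000) / (12) = -0.083;  α ← (1−ω)·0.000 + ω·-0.083 = -0.114
  β: GS value = (-6 - (-2)·-0.114 - (-1)·0.000 - (1)·0.000) / (5) = -1.246;  β ← (1−ω)·0.000 + ω·-1.246 = -1.707
  γ: GS value = (-4 - (-3)·-0.114 - (-4)·-1.707 - (3)·0.000) / (11) = -1.015;  γ ← (1−ω)·0.000 + ω·-1.015 = -1.391
  δ: GS value = (11 - (-3)·-0.114 - (2)·-1.707 - (-2)·-1.391) / (9) = 1.254;  δ ← (1−ω)·0.000 + ω·1.254 = 1.718
Iteration 2:
  α: GS value = (-1 - (2)·-1.707 - (-3)·-1.391 - (-3)·1.718) / (12) = 0.283;  α ← (1−ω)·-0.114 + ω·0.283 = 0.430
  β: GS value = (-6 - (-2)·0.430 - (-1)·-1.391 - (1)·1.718) / (5) = -1.650;  β ← (1−ω)·-1.707 + ω·-1.650 = -1.629
  γ: GS value = (-4 - (-3)·0.430 - (-4)·-1.629 - (3)·1.718) / (11) = -1.307;  γ ← (1−ω)·-1.391 + ω·-1.307 = -1.276
  δ: GS value = (11 - (-3)·0.430 - (2)·-1.629 - (-2)·-1.276) / (9) = 1.444;  δ ← (1−ω)·1.718 + ω·1.444 = 1.343

(0.430, -1.629, -1.276, 1.343)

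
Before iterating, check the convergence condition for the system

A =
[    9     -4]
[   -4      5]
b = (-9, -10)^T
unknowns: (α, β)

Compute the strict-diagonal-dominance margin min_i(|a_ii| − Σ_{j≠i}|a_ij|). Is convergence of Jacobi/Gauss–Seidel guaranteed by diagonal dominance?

row 1: |9| − (4) = 5
row 2: |5| − (4) = 1
minimum over rows = 1 → strictly diagonally dominant (convergence guaranteed)

1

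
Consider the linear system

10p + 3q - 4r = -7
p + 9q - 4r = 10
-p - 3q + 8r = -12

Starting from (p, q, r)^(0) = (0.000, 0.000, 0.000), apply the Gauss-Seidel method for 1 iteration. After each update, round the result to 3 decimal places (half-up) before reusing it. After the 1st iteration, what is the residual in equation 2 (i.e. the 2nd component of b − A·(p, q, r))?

-4.569

Iteration 1:
  p = (-7 - (3)·0.000 - (-4)·0.000) / (10) = -0.700
  q = (10 - (1)·-0.700 - (-4)·0.000) / (9) = 1.189
  r = (-12 - (-1)·-0.700 - (-3)·1.189) / (8) = -1.142
Residual b − A·x = (-8.135, -4.569, 0.003)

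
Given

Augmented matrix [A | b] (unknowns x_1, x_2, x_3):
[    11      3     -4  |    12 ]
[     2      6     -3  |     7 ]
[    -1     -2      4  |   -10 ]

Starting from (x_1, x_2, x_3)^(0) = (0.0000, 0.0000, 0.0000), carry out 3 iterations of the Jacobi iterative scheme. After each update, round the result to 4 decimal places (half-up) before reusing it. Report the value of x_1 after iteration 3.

Iteration 1:
  x_1 = (12 - (3)·0.0000 - (-4)·0.0000) / (11) = 1.0909
  x_2 = (7 - (2)·0.0000 - (-3)·0.0000) / (6) = 1.1667
  x_3 = (-10 - (-1)·0.0000 - (-2)·0.0000) / (4) = -2.5000
Iteration 2:
  x_1 = (12 - (3)·1.1667 - (-4)·-2.5000) / (11) = -0.1364
  x_2 = (7 - (2)·1.0909 - (-3)·-2.5000) / (6) = -0.4470
  x_3 = (-10 - (-1)·1.0909 - (-2)·1.1667) / (4) = -1.6439
Iteration 3:
  x_1 = (12 - (3)·-0.4470 - (-4)·-1.6439) / (11) = 0.6150
  x_2 = (7 - (2)·-0.1364 - (-3)·-1.6439) / (6) = 0.3902
  x_3 = (-10 - (-1)·-0.1364 - (-2)·-0.4470) / (4) = -2.7576

0.6150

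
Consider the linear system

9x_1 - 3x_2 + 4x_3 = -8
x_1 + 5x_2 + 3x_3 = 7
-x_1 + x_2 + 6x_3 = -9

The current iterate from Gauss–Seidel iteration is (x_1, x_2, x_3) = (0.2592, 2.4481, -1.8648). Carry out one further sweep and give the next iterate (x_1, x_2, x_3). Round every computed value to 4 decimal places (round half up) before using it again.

(0.7559, 2.3677, -1.7686)

One sweep:
  x_1 = (-8 - (-3)·2.4481 - (4)·-1.8648) / (9) = 0.7559
  x_2 = (7 - (1)·0.7559 - (3)·-1.8648) / (5) = 2.3677
  x_3 = (-9 - (-1)·0.7559 - (1)·2.3677) / (6) = -1.7686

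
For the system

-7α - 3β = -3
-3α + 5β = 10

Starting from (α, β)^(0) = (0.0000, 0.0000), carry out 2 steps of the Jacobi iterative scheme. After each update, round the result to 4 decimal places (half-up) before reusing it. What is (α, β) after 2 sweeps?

Iteration 1:
  α = (-3 - (-3)·0.0000) / (-7) = 0.4286
  β = (10 - (-3)·0.0000) / (5) = 2.0000
Iteration 2:
  α = (-3 - (-3)·2.0000) / (-7) = -0.4286
  β = (10 - (-3)·0.4286) / (5) = 2.2572

(-0.4286, 2.2572)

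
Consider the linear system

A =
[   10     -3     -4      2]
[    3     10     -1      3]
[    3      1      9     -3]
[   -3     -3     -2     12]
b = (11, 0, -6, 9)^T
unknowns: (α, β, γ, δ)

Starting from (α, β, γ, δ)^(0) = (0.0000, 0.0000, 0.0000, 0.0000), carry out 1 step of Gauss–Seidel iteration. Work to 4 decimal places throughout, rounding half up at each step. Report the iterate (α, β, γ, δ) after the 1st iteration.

Iteration 1:
  α = (11 - (-3)·0.0000 - (-4)·0.0000 - (2)·0.0000) / (10) = 1.1000
  β = (0 - (3)·1.1000 - (-1)·0.0000 - (3)·0.0000) / (10) = -0.3300
  γ = (-6 - (3)·1.1000 - (1)·-0.3300 - (-3)·0.0000) / (9) = -0.9967
  δ = (9 - (-3)·1.1000 - (-3)·-0.3300 - (-2)·-0.9967) / (12) = 0.7764

(1.1000, -0.3300, -0.9967, 0.7764)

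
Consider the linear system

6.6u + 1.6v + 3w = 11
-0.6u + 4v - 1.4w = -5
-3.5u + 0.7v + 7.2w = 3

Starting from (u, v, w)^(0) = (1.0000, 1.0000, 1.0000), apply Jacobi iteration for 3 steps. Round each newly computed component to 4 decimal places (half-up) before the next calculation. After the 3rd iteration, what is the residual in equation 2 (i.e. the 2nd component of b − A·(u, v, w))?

0.3269

Iteration 1:
  u = (11 - (1.6)·1.0000 - (3)·1.0000) / (6.6) = 0.9697
  v = (-5 - (-0.6)·1.0000 - (-1.4)·1.0000) / (4) = -0.7500
  w = (3 - (-3.5)·1.0000 - (0.7)·1.0000) / (7.2) = 0.8056
Iteration 2:
  u = (11 - (1.6)·-0.7500 - (3)·0.8056) / (6.6) = 1.4823
  v = (-5 - (-0.6)·0.9697 - (-1.4)·0.8056) / (4) = -0.8226
  w = (3 - (-3.5)·0.9697 - (0.7)·-0.7500) / (7.2) = 0.9610
Iteration 3:
  u = (11 - (1.6)·-0.8226 - (3)·0.9610) / (6.6) = 1.4293
  v = (-5 - (-0.6)·1.4823 - (-1.4)·0.9610) / (4) = -0.6913
  w = (3 - (-3.5)·1.4823 - (0.7)·-0.8226) / (7.2) = 1.2172
Residual b − A·x = (-0.9789, 0.3269, -0.2774)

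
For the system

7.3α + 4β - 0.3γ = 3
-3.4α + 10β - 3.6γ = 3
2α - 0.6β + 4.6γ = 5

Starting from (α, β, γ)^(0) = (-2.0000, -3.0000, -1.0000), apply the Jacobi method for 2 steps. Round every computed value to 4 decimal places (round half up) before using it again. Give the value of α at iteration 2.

0.8808

Iteration 1:
  α = (3 - (4)·-3.0000 - (-0.3)·-1.0000) / (7.3) = 2.0137
  β = (3 - (-3.4)·-2.0000 - (-3.6)·-1.0000) / (10) = -0.7400
  γ = (5 - (2)·-2.0000 - (-0.6)·-3.0000) / (4.6) = 1.5652
Iteration 2:
  α = (3 - (4)·-0.7400 - (-0.3)·1.5652) / (7.3) = 0.8808
  β = (3 - (-3.4)·2.0137 - (-3.6)·1.5652) / (10) = 1.5481
  γ = (5 - (2)·2.0137 - (-0.6)·-0.7400) / (4.6) = 0.1149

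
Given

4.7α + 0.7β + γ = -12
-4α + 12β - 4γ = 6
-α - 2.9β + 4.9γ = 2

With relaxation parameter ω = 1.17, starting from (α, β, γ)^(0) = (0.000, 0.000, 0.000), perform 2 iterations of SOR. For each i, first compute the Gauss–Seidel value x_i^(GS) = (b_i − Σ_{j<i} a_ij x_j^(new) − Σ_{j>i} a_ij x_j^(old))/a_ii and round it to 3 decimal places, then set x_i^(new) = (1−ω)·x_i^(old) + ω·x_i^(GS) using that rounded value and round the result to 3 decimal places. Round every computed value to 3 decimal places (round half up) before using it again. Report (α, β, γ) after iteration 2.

(-2.219, -0.430, -0.241)

Iteration 1:
  α: GS value = (-12 - (0.7)·0.000 - (1)·0.000) / (4.7) = -2.553;  α ← (1−ω)·0.000 + ω·-2.553 = -2.987
  β: GS value = (6 - (-4)·-2.987 - (-4)·0.000) / (12) = -0.496;  β ← (1−ω)·0.000 + ω·-0.496 = -0.580
  γ: GS value = (2 - (-1)·-2.987 - (-2.9)·-0.580) / (4.9) = -0.545;  γ ← (1−ω)·0.000 + ω·-0.545 = -0.638
Iteration 2:
  α: GS value = (-12 - (0.7)·-0.580 - (1)·-0.638) / (4.7) = -2.331;  α ← (1−ω)·-2.987 + ω·-2.331 = -2.219
  β: GS value = (6 - (-4)·-2.219 - (-4)·-0.638) / (12) = -0.452;  β ← (1−ω)·-0.580 + ω·-0.452 = -0.430
  γ: GS value = (2 - (-1)·-2.219 - (-2.9)·-0.430) / (4.9) = -0.299;  γ ← (1−ω)·-0.638 + ω·-0.299 = -0.241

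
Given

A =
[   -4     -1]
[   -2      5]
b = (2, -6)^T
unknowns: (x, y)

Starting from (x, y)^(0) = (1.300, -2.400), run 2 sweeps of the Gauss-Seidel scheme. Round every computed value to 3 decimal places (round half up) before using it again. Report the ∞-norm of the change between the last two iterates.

0.310

Iteration 1:
  x = (2 - (-1)·-2.400) / (-4) = 0.100
  y = (-6 - (-2)·0.100) / (5) = -1.160
Iteration 2:
  x = (2 - (-1)·-1.160) / (-4) = -0.210
  y = (-6 - (-2)·-0.210) / (5) = -1.284
Change: (-0.310, -0.124) → max |·| = 0.310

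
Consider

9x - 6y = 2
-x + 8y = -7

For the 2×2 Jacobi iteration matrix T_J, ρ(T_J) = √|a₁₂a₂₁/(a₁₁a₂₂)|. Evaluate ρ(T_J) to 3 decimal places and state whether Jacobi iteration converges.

0.289

a₁₂a₂₁/(a₁₁a₂₂) = (-6)·(-1) / ((9)·(8)) = 0.083333
ρ = √|0.083333| = √0.083333 = 0.289
ρ < 1, so Jacobi converges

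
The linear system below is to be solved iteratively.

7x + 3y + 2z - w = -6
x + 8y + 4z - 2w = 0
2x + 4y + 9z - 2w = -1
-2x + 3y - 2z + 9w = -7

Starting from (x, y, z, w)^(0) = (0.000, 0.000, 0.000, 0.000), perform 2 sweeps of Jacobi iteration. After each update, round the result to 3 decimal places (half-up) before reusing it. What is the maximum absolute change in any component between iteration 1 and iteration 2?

0.215

Iteration 1:
  x = (-6 - (3)·0.000 - (2)·0.000 - (-1)·0.000) / (7) = -0.857
  y = (0 - (1)·0.000 - (4)·0.000 - (-2)·0.000) / (8) = 0.000
  z = (-1 - (2)·0.000 - (4)·0.000 - (-2)·0.000) / (9) = -0.111
  w = (-7 - (-2)·0.000 - (3)·0.000 - (-2)·0.000) / (9) = -0.778
Iteration 2:
  x = (-6 - (3)·0.000 - (2)·-0.111 - (-1)·-0.778) / (7) = -0.937
  y = (0 - (1)·-0.857 - (4)·-0.111 - (-2)·-0.778) / (8) = -0.032
  z = (-1 - (2)·-0.857 - (4)·0.000 - (-2)·-0.778) / (9) = -0.094
  w = (-7 - (-2)·-0.857 - (3)·0.000 - (-2)·-0.111) / (9) = -0.993
Change: (-0.080, -0.032, 0.017, -0.215) → max |·| = 0.215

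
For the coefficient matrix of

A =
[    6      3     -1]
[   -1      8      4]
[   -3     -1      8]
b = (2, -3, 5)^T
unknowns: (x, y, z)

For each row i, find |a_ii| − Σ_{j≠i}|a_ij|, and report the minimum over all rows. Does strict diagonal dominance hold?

row 1: |6| − (3+1) = 2
row 2: |8| − (1+4) = 3
row 3: |8| − (3+1) = 4
minimum over rows = 2 → strictly diagonally dominant (convergence guaranteed)

2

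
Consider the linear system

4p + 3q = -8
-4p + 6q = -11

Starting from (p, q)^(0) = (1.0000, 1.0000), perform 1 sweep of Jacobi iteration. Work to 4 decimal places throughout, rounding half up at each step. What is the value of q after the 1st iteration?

-1.1667

Iteration 1:
  p = (-8 - (3)·1.0000) / (4) = -2.7500
  q = (-11 - (-4)·1.0000) / (6) = -1.1667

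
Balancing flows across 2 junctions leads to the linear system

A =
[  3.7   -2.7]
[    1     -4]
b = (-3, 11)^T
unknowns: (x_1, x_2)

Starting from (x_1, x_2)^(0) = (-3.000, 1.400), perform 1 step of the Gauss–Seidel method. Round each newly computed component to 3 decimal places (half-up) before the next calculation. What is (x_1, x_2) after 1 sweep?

(0.211, -2.697)

Iteration 1:
  x_1 = (-3 - (-2.7)·1.400) / (3.7) = 0.211
  x_2 = (11 - (1)·0.211) / (-4) = -2.697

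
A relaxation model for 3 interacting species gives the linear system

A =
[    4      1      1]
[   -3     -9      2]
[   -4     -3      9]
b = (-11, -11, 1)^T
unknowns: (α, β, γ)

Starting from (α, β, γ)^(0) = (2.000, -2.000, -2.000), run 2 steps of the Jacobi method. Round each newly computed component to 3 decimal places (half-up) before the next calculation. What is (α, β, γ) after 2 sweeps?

(-2.861, 1.880, -0.630)

Iteration 1:
  α = (-11 - (1)·-2.000 - (1)·-2.000) / (4) = -1.750
  β = (-11 - (-3)·2.000 - (2)·-2.000) / (-9) = 0.111
  γ = (1 - (-4)·2.000 - (-3)·-2.000) / (9) = 0.333
Iteration 2:
  α = (-11 - (1)·0.111 - (1)·0.333) / (4) = -2.861
  β = (-11 - (-3)·-1.750 - (2)·0.333) / (-9) = 1.880
  γ = (1 - (-4)·-1.750 - (-3)·0.111) / (9) = -0.630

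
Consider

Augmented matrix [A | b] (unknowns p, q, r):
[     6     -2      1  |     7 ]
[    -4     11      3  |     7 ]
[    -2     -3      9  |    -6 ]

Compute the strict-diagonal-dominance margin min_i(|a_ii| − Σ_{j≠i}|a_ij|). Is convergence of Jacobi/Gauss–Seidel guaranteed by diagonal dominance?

row 1: |6| − (2+1) = 3
row 2: |11| − (4+3) = 4
row 3: |9| − (2+3) = 4
minimum over rows = 3 → strictly diagonally dominant (convergence guaranteed)

3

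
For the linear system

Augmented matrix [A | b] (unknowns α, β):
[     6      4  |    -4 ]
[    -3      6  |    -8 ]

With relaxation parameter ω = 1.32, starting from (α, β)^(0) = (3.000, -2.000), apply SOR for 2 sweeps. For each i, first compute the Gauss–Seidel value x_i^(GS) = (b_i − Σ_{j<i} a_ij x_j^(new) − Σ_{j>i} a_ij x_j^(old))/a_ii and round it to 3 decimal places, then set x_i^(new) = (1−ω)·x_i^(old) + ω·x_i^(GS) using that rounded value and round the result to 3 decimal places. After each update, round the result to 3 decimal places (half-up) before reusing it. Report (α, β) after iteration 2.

(0.177, -1.268)

Iteration 1:
  α: GS value = (-4 - (4)·-2.000) / (6) = 0.667;  α ← (1−ω)·3.000 + ω·0.667 = -0.080
  β: GS value = (-8 - (-3)·-0.080) / (6) = -1.373;  β ← (1−ω)·-2.000 + ω·-1.373 = -1.172
Iteration 2:
  α: GS value = (-4 - (4)·-1.172) / (6) = 0.115;  α ← (1−ω)·-0.080 + ω·0.115 = 0.177
  β: GS value = (-8 - (-3)·0.177) / (6) = -1.245;  β ← (1−ω)·-1.172 + ω·-1.245 = -1.268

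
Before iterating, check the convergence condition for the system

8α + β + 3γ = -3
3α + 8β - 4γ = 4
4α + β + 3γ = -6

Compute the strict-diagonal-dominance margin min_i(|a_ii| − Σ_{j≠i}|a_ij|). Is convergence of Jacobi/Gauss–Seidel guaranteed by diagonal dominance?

-2

row 1: |8| − (1+3) = 4
row 2: |8| − (3+4) = 1
row 3: |3| − (4+1) = -2
minimum over rows = -2 → not strictly diagonally dominant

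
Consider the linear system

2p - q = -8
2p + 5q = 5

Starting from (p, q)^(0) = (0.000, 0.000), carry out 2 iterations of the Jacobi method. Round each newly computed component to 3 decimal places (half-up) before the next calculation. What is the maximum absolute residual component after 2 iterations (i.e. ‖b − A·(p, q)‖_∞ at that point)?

1.600

Iteration 1:
  p = (-8 - (-1)·0.000) / (2) = -4.000
  q = (5 - (2)·0.000) / (5) = 1.000
Iteration 2:
  p = (-8 - (-1)·1.000) / (2) = -3.500
  q = (5 - (2)·-4.000) / (5) = 2.600
Residual b − A·x = (1.600, -1.000); ∞-norm = 1.600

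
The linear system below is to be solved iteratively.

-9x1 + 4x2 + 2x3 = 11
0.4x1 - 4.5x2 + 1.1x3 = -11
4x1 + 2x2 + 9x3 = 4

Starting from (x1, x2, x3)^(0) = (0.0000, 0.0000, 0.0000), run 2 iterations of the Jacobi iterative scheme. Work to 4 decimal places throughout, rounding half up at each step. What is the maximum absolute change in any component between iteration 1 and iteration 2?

Iteration 1:
  x1 = (11 - (4)·0.0000 - (2)·0.0000) / (-9) = -1.2222
  x2 = (-11 - (0.4)·0.0000 - (1.1)·0.0000) / (-4.5) = 2.4444
  x3 = (4 - (4)·0.0000 - (2)·0.0000) / (9) = 0.4444
Iteration 2:
  x1 = (11 - (4)·2.4444 - (2)·0.4444) / (-9) = -0.0371
  x2 = (-11 - (0.4)·-1.2222 - (1.1)·0.4444) / (-4.5) = 2.4444
  x3 = (4 - (4)·-1.2222 - (2)·2.4444) / (9) = 0.4444
Change: (1.1851, 0.0000, 0.0000) → max |·| = 1.1851

1.1851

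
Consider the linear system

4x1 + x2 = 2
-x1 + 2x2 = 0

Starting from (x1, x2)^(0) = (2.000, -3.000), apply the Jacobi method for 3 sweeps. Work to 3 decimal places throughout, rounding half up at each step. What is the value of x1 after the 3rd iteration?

0.344

Iteration 1:
  x1 = (2 - (1)·-3.000) / (4) = 1.250
  x2 = (0 - (-1)·2.000) / (2) = 1.000
Iteration 2:
  x1 = (2 - (1)·1.000) / (4) = 0.250
  x2 = (0 - (-1)·1.250) / (2) = 0.625
Iteration 3:
  x1 = (2 - (1)·0.625) / (4) = 0.344
  x2 = (0 - (-1)·0.250) / (2) = 0.125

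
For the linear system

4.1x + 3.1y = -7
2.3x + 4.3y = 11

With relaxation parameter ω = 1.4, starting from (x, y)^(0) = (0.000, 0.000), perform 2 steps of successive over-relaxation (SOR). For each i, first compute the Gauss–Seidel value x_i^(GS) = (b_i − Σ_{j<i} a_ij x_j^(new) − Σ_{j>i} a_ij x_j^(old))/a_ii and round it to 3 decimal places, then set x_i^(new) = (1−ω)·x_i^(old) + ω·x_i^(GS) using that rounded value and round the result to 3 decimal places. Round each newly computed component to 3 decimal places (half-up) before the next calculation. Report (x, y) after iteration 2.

Iteration 1:
  x: GS value = (-7 - (3.1)·0.000) / (4.1) = -1.707;  x ← (1−ω)·0.000 + ω·-1.707 = -2.390
  y: GS value = (11 - (2.3)·-2.390) / (4.3) = 3.837;  y ← (1−ω)·0.000 + ω·3.837 = 5.372
Iteration 2:
  x: GS value = (-7 - (3.1)·5.372) / (4.1) = -5.769;  x ← (1−ω)·-2.390 + ω·-5.769 = -7.121
  y: GS value = (11 - (2.3)·-7.121) / (4.3) = 6.367;  y ← (1−ω)·5.372 + ω·6.367 = 6.765

(-7.121, 6.765)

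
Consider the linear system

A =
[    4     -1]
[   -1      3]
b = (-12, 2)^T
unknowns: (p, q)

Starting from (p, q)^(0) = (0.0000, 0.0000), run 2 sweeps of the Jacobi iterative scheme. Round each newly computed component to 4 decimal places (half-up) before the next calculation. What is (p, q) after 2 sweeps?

(-2.8333, -0.3333)

Iteration 1:
  p = (-12 - (-1)·0.0000) / (4) = -3.0000
  q = (2 - (-1)·0.0000) / (3) = 0.6667
Iteration 2:
  p = (-12 - (-1)·0.6667) / (4) = -2.8333
  q = (2 - (-1)·-3.0000) / (3) = -0.3333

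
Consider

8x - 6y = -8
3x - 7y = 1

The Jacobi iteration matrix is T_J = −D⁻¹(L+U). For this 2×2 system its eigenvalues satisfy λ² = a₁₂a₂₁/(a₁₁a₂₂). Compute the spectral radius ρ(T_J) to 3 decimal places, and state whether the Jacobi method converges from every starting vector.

0.567

a₁₂a₂₁/(a₁₁a₂₂) = (-6)·(3) / ((8)·(-7)) = 0.321429
ρ = √|0.321429| = √0.321429 = 0.567
ρ < 1, so Jacobi converges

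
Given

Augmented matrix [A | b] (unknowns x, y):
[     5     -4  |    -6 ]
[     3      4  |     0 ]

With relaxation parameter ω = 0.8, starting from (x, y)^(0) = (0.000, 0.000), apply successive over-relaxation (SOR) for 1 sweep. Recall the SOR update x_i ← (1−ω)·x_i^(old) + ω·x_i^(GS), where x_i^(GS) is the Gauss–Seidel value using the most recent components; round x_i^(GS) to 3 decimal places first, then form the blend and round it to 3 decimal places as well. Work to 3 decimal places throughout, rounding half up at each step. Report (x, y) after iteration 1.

Iteration 1:
  x: GS value = (-6 - (-4)·0.000) / (5) = -1.200;  x ← (1−ω)·0.000 + ω·-1.200 = -0.960
  y: GS value = (0 - (3)·-0.960) / (4) = 0.720;  y ← (1−ω)·0.000 + ω·0.720 = 0.576

(-0.960, 0.576)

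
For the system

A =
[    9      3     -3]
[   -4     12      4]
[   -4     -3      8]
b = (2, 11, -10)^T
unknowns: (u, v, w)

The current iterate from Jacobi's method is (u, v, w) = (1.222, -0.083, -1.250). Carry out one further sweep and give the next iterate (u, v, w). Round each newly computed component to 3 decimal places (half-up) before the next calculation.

One sweep:
  u = (2 - (3)·-0.083 - (-3)·-1.250) / (9) = -0.167
  v = (11 - (-4)·1.222 - (4)·-1.250) / (12) = 1.741
  w = (-10 - (-4)·1.222 - (-3)·-0.083) / (8) = -0.670

(-0.167, 1.741, -0.670)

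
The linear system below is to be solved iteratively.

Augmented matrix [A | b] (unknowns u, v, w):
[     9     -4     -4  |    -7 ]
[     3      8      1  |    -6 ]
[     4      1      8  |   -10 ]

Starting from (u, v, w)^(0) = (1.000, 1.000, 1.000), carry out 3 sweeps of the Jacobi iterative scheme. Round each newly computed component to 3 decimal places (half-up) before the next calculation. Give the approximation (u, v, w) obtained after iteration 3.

Iteration 1:
  u = (-7 - (-4)·1.000 - (-4)·1.000) / (9) = 0.111
  v = (-6 - (3)·1.000 - (1)·1.000) / (8) = -1.250
  w = (-10 - (4)·1.000 - (1)·1.000) / (8) = -1.875
Iteration 2:
  u = (-7 - (-4)·-1.250 - (-4)·-1.875) / (9) = -2.167
  v = (-6 - (3)·0.111 - (1)·-1.875) / (8) = -0.557
  w = (-10 - (4)·0.111 - (1)·-1.250) / (8) = -1.149
Iteration 3:
  u = (-7 - (-4)·-0.557 - (-4)·-1.149) / (9) = -1.536
  v = (-6 - (3)·-2.167 - (1)·-1.149) / (8) = 0.206
  w = (-10 - (4)·-2.167 - (1)·-0.557) / (8) = -0.097

(-1.536, 0.206, -0.097)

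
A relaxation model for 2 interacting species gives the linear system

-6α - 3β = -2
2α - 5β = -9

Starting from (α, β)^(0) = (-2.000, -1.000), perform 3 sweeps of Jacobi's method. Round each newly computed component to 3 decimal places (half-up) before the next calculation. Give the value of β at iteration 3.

1.733

Iteration 1:
  α = (-2 - (-3)·-1.000) / (-6) = 0.833
  β = (-9 - (2)·-2.000) / (-5) = 1.000
Iteration 2:
  α = (-2 - (-3)·1.000) / (-6) = -0.167
  β = (-9 - (2)·0.833) / (-5) = 2.133
Iteration 3:
  α = (-2 - (-3)·2.133) / (-6) = -0.733
  β = (-9 - (2)·-0.167) / (-5) = 1.733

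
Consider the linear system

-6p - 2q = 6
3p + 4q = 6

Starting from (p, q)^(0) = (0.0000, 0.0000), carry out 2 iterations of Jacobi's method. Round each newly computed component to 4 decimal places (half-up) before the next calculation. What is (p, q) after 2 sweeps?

(-1.5000, 2.2500)

Iteration 1:
  p = (6 - (-2)·0.0000) / (-6) = -1.0000
  q = (6 - (3)·0.0000) / (4) = 1.5000
Iteration 2:
  p = (6 - (-2)·1.5000) / (-6) = -1.5000
  q = (6 - (3)·-1.0000) / (4) = 2.2500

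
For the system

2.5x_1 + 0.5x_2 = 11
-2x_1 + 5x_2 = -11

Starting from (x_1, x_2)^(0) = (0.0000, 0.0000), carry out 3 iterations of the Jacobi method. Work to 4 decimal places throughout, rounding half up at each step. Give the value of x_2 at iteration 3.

-0.2640

Iteration 1:
  x_1 = (11 - (0.5)·0.0000) / (2.5) = 4.4000
  x_2 = (-11 - (-2)·0.0000) / (5) = -2.2000
Iteration 2:
  x_1 = (11 - (0.5)·-2.2000) / (2.5) = 4.8400
  x_2 = (-11 - (-2)·4.4000) / (5) = -0.4400
Iteration 3:
  x_1 = (11 - (0.5)·-0.4400) / (2.5) = 4.4880
  x_2 = (-11 - (-2)·4.8400) / (5) = -0.2640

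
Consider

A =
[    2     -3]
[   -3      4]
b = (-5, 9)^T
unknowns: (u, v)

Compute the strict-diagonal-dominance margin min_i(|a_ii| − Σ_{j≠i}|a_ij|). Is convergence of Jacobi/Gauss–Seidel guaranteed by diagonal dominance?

row 1: |2| − (3) = -1
row 2: |4| − (3) = 1
minimum over rows = -1 → not strictly diagonally dominant

-1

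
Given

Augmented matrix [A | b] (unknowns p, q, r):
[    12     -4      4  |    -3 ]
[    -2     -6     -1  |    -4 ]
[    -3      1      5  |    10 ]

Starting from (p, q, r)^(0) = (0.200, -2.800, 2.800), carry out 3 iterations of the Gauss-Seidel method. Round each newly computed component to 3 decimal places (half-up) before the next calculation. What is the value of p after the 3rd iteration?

Iteration 1:
  p = (-3 - (-4)·-2.800 - (4)·2.800) / (12) = -2.117
  q = (-4 - (-2)·-2.117 - (-1)·2.800) / (-6) = 0.906
  r = (10 - (-3)·-2.117 - (1)·0.906) / (5) = 0.549
Iteration 2:
  p = (-3 - (-4)·0.906 - (4)·0.549) / (12) = -0.131
  q = (-4 - (-2)·-0.131 - (-1)·0.549) / (-6) = 0.619
  r = (10 - (-3)·-0.131 - (1)·0.619) / (5) = 1.798
Iteration 3:
  p = (-3 - (-4)·0.619 - (4)·1.798) / (12) = -0.643
  q = (-4 - (-2)·-0.643 - (-1)·1.798) / (-6) = 0.581
  r = (10 - (-3)·-0.643 - (1)·0.581) / (5) = 1.498

-0.643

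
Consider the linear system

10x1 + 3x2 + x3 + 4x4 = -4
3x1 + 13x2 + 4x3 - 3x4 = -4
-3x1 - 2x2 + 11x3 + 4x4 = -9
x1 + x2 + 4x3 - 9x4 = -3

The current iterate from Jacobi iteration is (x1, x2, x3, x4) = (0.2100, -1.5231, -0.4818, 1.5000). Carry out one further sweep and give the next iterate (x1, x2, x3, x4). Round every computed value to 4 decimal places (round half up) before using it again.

One sweep:
  x1 = (-4 - (3)·-1.5231 - (1)·-0.4818 - (4)·1.5000) / (10) = -0.4949
  x2 = (-4 - (3)·0.2100 - (4)·-0.4818 - (-3)·1.5000) / (13) = 0.1382
  x3 = (-9 - (-3)·0.2100 - (-2)·-1.5231 - (4)·1.5000) / (11) = -1.5833
  x4 = (-3 - (1)·0.2100 - (1)·-1.5231 - (4)·-0.4818) / (-9) = -0.0267

(-0.4949, 0.1382, -1.5833, -0.0267)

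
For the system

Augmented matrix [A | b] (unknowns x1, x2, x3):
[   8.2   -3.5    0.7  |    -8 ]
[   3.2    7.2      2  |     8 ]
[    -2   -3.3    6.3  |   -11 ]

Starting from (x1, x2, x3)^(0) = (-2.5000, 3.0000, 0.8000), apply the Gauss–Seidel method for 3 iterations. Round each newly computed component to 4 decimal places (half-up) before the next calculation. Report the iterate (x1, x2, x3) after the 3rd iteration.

Iteration 1:
  x1 = (-8 - (-3.5)·3.0000 - (0.7)·0.8000) / (8.2) = 0.2366
  x2 = (8 - (3.2)·0.2366 - (2)·0.8000) / (7.2) = 0.7837
  x3 = (-11 - (-2)·0.2366 - (-3.3)·0.7837) / (6.3) = -1.2604
Iteration 2:
  x1 = (-8 - (-3.5)·0.7837 - (0.7)·-1.2604) / (8.2) = -0.5335
  x2 = (8 - (3.2)·-0.5335 - (2)·-1.2604) / (7.2) = 1.6983
  x3 = (-11 - (-2)·-0.5335 - (-3.3)·1.6983) / (6.3) = -1.0258
Iteration 3:
  x1 = (-8 - (-3.5)·1.6983 - (0.7)·-1.0258) / (8.2) = -0.1632
  x2 = (8 - (3.2)·-0.1632 - (2)·-1.0258) / (7.2) = 1.4686
  x3 = (-11 - (-2)·-0.1632 - (-3.3)·1.4686) / (6.3) = -1.0286

(-0.1632, 1.4686, -1.0286)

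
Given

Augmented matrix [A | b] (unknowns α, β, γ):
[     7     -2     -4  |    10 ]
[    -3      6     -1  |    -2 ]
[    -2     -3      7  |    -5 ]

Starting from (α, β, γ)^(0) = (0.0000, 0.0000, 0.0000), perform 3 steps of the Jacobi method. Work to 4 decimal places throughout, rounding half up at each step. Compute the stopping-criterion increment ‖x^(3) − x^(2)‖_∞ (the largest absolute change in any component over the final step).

0.3216

Iteration 1:
  α = (10 - (-2)·0.0000 - (-4)·0.0000) / (7) = 1.4286
  β = (-2 - (-3)·0.0000 - (-1)·0.0000) / (6) = -0.3333
  γ = (-5 - (-2)·0.0000 - (-3)·0.0000) / (7) = -0.7143
Iteration 2:
  α = (10 - (-2)·-0.3333 - (-4)·-0.7143) / (7) = 0.9252
  β = (-2 - (-3)·1.4286 - (-1)·-0.7143) / (6) = 0.2619
  γ = (-5 - (-2)·1.4286 - (-3)·-0.3333) / (7) = -0.4490
Iteration 3:
  α = (10 - (-2)·0.2619 - (-4)·-0.4490) / (7) = 1.2468
  β = (-2 - (-3)·0.9252 - (-1)·-0.4490) / (6) = 0.0544
  γ = (-5 - (-2)·0.9252 - (-3)·0.2619) / (7) = -0.3377
Change: (0.3216, -0.2075, 0.1113) → max |·| = 0.3216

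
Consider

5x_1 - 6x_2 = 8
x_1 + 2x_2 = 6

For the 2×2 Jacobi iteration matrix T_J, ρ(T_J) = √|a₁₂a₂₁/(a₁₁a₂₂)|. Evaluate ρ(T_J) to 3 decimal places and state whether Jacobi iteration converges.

a₁₂a₂₁/(a₁₁a₂₂) = (-6)·(1) / ((5)·(2)) = -0.600000
ρ = √|-0.600000| = √0.600000 = 0.775
ρ < 1, so Jacobi converges

0.775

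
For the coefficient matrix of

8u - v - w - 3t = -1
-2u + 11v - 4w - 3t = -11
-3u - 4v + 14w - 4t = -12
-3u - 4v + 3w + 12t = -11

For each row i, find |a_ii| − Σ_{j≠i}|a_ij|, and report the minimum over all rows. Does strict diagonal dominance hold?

2

row 1: |8| − (1+1+3) = 3
row 2: |11| − (2+4+3) = 2
row 3: |14| − (3+4+4) = 3
row 4: |12| − (3+4+3) = 2
minimum over rows = 2 → strictly diagonally dominant (convergence guaranteed)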